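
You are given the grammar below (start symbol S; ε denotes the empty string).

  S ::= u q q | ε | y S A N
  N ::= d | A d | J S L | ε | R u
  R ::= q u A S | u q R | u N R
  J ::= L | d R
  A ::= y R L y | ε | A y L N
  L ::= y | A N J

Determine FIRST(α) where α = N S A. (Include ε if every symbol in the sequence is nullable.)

Add FIRST(N)\{ε} = { d, q, u, y }; N is nullable, continue.
Add FIRST(S)\{ε} = { u, y }; S is nullable, continue.
Add FIRST(A)\{ε} = { y }; A is nullable, continue.
Every symbol is nullable, so include ε.

{ d, q, u, y, ε }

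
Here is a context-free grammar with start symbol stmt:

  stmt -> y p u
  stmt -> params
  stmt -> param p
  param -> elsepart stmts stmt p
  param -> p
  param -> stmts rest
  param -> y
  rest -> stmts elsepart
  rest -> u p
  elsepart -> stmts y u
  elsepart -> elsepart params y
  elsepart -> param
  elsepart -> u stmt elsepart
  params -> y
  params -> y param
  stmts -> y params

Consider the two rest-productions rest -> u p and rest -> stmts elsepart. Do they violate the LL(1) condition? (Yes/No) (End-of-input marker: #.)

No

FIRST(u p) = { u } and FIRST(stmts elsepart) = { y }.
The FIRST sets are disjoint and neither alternative is nullable — no conflict.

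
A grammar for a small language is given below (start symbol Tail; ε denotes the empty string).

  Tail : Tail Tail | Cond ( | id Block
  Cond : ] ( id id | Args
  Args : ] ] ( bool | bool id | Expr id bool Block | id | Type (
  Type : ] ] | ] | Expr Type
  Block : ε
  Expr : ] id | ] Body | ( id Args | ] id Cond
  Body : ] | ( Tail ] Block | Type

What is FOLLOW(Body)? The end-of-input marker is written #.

{ (, ], id }

In Expr : ] Body: Body is at the end, add FOLLOW(Expr) = { (, ], id }.
Union: FOLLOW(Body) = { (, ], id }.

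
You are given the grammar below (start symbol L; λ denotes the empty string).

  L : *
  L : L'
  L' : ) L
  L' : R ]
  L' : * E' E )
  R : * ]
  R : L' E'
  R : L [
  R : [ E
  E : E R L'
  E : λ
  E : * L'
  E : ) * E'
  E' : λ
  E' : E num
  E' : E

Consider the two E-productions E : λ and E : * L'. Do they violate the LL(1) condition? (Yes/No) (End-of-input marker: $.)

Yes

FIRST(λ) = { λ } and FIRST(* L') = { * }.
The first alternative is nullable and FOLLOW(E) = { ), *, [, ], num } shares * with FIRST of the second — conflict.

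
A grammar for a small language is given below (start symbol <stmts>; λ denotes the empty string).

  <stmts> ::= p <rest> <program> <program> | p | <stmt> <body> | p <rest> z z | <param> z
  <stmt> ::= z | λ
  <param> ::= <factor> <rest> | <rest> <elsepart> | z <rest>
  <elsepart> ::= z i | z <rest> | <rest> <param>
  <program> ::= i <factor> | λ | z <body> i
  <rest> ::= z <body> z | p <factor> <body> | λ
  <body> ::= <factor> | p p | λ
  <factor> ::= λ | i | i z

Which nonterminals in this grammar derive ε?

Directly nullable (have an λ-production): <stmt>, <program>, <rest>, <body>, <factor>.
<stmts> ::= <stmt> <body> with every symbol nullable, so <stmts> is nullable.
<param> ::= <factor> <rest> with every symbol nullable, so <param> is nullable.
<elsepart> ::= <rest> <param> with every symbol nullable, so <elsepart> is nullable.

{ <body>, <elsepart>, <factor>, <param>, <program>, <rest>, <stmt>, <stmts> }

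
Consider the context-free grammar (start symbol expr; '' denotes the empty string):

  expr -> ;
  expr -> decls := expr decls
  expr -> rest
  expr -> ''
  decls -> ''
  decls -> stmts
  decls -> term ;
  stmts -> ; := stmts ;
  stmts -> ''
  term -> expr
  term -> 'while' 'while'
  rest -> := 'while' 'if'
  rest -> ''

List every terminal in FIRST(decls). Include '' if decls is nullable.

{ 'while', :=, ;, '' }

decls -> '' contributes ''.
From decls -> stmts: add FIRST(stmts) = { ;, '' } (including '' since stmts is nullable).
From decls -> term ;: term nullable, take FIRST(term) ∪ {;} = { 'while', :=, ; }.
Union: FIRST(decls) = { 'while', :=, ;, '' }.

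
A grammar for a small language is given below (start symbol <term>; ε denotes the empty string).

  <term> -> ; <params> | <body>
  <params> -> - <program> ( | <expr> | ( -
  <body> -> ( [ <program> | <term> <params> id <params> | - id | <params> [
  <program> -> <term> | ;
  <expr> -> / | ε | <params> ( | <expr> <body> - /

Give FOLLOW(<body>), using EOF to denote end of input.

{ EOF, (, -, /, ;, [, id }

In <term> -> <body>: <body> is at the end, add FOLLOW(<term>) = { EOF, (, -, /, ;, [, id }.
In <expr> -> <expr> <body> - /: add FIRST(- /) = { - }.
Union: FOLLOW(<body>) = { EOF, (, -, /, ;, [, id }.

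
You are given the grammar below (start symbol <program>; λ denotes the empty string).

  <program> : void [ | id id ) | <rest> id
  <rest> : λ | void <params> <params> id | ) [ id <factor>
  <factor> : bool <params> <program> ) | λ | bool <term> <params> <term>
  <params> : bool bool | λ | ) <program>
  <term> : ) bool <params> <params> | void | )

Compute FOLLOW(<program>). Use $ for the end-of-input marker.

<program> is the start symbol, so $ ∈ FOLLOW(<program>).
In <factor> : bool <params> <program> ): add FIRST()) = { ) }.
In <params> : ) <program>: <program> is at the end, add FOLLOW(<params>) = { ), bool, id, void }.
Union: FOLLOW(<program>) = { $, ), bool, id, void }.

{ $, ), bool, id, void }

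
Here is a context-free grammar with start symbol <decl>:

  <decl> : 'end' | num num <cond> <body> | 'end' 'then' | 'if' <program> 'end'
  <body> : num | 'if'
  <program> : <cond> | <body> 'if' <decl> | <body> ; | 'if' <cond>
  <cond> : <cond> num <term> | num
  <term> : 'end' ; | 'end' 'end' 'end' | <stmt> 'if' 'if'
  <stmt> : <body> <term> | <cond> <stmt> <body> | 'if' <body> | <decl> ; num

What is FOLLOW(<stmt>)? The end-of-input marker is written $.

In <term> : <stmt> 'if' 'if': add FIRST('if' 'if') = { 'if' }.
In <stmt> : <cond> <stmt> <body>: add FIRST(<body>) = { 'if', num }.
Union: FOLLOW(<stmt>) = { 'if', num }.

{ 'if', num }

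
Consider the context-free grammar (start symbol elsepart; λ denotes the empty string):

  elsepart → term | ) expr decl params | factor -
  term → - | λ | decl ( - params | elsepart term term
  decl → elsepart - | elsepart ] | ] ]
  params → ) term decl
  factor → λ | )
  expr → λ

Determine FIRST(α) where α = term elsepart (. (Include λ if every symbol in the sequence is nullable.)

{ (, ), -, ] }

Add FIRST(term)\{λ} = { ), -, ] }; term is nullable, continue.
Add FIRST(elsepart)\{λ} = { ), -, ] }; elsepart is nullable, continue.
( is a terminal; add {(} and stop.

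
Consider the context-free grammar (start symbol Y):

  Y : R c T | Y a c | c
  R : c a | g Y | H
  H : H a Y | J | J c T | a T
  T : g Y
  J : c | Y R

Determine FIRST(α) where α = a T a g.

a is a terminal; add {a} and stop.

{ a }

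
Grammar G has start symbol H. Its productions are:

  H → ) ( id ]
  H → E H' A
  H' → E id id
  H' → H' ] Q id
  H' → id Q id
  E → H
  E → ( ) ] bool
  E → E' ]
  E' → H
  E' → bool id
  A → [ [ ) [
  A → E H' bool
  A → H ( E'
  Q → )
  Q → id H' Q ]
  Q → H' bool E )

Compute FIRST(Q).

{ (, ), bool, id }

Q → ) contributes {)}.
Q → id H' Q ] contributes {id}.
From Q → H' bool E ): add FIRST(H') = { (, ), bool, id }.
Union: FIRST(Q) = { (, ), bool, id }.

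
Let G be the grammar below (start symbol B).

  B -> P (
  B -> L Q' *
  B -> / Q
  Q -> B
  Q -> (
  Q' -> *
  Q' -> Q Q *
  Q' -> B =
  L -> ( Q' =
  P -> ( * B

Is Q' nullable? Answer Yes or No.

No nonterminal in this grammar is nullable.
No production of Q' has an RHS whose symbols are all nullable, so Q' is not nullable.

No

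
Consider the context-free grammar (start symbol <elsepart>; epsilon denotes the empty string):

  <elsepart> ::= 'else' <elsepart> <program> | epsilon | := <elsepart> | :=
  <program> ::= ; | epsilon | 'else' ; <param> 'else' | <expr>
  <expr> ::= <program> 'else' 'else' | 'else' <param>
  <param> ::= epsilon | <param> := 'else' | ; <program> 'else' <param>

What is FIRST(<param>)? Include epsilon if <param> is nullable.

{ :=, ;, epsilon }

<param> ::= epsilon contributes epsilon.
From <param> ::= <param> := 'else': <param> nullable, take FIRST(<param>) ∪ {:=} = { :=, ; }.
<param> ::= ; <program> 'else' <param> contributes {;}.
Union: FIRST(<param>) = { :=, ;, epsilon }.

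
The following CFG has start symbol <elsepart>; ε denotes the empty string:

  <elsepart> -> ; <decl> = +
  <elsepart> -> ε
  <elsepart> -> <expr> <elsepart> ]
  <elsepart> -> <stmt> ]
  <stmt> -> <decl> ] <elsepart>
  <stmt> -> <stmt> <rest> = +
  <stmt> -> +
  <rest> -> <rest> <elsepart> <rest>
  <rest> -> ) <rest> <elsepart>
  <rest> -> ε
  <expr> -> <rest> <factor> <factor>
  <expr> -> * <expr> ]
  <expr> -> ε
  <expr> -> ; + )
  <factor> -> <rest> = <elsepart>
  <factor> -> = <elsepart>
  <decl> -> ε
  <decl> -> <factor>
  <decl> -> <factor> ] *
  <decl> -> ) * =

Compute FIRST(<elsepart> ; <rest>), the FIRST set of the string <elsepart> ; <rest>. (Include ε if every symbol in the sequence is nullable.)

Add FIRST(<elsepart>)\{ε} = { ), *, +, ;, =, ] }; <elsepart> is nullable, continue.
; is a terminal; add {;} and stop.

{ ), *, +, ;, =, ] }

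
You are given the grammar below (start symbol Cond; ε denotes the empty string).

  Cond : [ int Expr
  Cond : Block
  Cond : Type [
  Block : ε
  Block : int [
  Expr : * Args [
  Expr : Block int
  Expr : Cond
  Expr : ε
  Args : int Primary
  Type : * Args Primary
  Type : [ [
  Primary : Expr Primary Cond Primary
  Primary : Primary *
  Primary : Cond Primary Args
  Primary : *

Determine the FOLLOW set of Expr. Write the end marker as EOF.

In Cond : [ int Expr: Expr is at the end, add FOLLOW(Cond) = { EOF, *, [, int }.
In Primary : Expr Primary Cond Primary: add FIRST(Primary Cond Primary) = { *, [, int }.
Union: FOLLOW(Expr) = { EOF, *, [, int }.

{ EOF, *, [, int }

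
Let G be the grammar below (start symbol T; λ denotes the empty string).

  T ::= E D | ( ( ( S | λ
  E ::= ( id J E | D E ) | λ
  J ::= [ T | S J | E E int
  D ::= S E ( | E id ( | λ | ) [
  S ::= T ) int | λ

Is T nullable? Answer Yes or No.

Yes

T has an λ-production, so T ⇒ λ.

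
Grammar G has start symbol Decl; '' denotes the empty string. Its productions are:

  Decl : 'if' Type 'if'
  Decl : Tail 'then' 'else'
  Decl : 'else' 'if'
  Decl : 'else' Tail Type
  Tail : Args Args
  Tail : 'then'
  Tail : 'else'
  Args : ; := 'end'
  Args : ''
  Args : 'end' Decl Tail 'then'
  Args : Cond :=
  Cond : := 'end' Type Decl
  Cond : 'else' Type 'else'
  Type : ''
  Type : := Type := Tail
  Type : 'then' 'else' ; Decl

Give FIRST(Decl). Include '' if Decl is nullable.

Decl : 'if' Type 'if' contributes {'if'}.
From Decl : Tail 'then' 'else': Tail nullable, take FIRST(Tail) ∪ {'then'} = { 'else', 'end', 'then', :=, ; }.
Decl : 'else' 'if' contributes {'else'}.
Decl : 'else' Tail Type contributes {'else'}.
Union: FIRST(Decl) = { 'else', 'end', 'if', 'then', :=, ; }.

{ 'else', 'end', 'if', 'then', :=, ; }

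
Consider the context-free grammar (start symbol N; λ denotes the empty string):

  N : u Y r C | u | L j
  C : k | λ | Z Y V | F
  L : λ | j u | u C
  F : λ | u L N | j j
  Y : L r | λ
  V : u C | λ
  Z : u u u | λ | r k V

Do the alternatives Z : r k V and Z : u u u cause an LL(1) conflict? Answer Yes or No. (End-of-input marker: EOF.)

FIRST(r k V) = { r } and FIRST(u u u) = { u }.
The FIRST sets are disjoint and neither alternative is nullable — no conflict.

No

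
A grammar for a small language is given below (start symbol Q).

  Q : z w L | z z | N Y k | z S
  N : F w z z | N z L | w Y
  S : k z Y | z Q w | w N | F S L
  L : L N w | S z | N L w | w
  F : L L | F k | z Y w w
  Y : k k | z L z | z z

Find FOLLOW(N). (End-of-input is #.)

{ #, k, w, z }

In Q : N Y k: add FIRST(Y k) = { k, z }.
In N : N z L: add FIRST(z L) = { z }.
In S : w N: N is at the end, add FOLLOW(S) = { #, k, w, z }.
In L : L N w: add FIRST(w) = { w }.
In L : N L w: add FIRST(L w) = { k, w, z }.
Union: FOLLOW(N) = { #, k, w, z }.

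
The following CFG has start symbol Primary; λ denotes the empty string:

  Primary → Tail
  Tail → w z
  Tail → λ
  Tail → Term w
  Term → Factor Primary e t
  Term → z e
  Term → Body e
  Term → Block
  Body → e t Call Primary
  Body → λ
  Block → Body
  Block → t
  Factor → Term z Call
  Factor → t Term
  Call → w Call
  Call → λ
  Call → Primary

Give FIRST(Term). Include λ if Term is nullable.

From Term → Factor Primary e t: add FIRST(Factor) = { e, t, z }.
Term → z e contributes {z}.
From Term → Body e: Body nullable, take FIRST(Body) ∪ {e} = { e }.
From Term → Block: add FIRST(Block) = { e, t, λ } (including λ since Block is nullable).
Union: FIRST(Term) = { e, t, z, λ }.

{ e, t, z, λ }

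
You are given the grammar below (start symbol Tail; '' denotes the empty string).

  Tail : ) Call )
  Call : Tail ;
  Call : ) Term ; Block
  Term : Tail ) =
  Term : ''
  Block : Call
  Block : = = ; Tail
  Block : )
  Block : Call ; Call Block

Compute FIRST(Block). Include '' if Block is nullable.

From Block : Call: add FIRST(Call) = { ) }.
Block : = = ; Tail contributes {=}.
Block : ) contributes {)}.
From Block : Call ; Call Block: add FIRST(Call) = { ) }.
Union: FIRST(Block) = { ), = }.

{ ), = }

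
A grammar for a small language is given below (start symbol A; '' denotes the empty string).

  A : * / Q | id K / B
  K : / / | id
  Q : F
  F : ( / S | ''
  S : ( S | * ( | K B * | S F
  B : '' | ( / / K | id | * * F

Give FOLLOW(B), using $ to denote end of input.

In A : id K / B: B is at the end, add FOLLOW(A) = { $ }.
In S : K B *: add FIRST(*) = { * }.
Union: FOLLOW(B) = { $, * }.

{ $, * }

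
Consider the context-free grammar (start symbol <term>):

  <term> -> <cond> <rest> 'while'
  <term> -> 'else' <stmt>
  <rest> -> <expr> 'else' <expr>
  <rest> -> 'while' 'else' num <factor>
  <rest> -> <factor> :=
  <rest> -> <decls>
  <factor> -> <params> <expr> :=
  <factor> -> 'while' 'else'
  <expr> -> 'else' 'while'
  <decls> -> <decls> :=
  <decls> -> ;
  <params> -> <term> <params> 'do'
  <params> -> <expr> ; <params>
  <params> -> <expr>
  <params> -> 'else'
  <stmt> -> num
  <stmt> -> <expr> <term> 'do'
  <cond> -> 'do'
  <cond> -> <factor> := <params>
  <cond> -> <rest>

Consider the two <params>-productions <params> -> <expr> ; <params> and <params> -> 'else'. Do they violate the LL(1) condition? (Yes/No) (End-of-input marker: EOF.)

FIRST(<expr> ; <params>) = { 'else' } and FIRST('else') = { 'else' }.
Both contain 'else', so the two alternatives are not disjoint — LL(1) conflict.

Yes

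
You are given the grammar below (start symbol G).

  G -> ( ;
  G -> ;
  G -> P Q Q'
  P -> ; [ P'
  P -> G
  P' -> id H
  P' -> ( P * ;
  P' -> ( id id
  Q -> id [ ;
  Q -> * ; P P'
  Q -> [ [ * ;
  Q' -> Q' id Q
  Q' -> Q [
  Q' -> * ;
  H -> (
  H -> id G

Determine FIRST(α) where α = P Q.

{ (, ; }

Add FIRST(P) = { (, ; }; P is not nullable, stop.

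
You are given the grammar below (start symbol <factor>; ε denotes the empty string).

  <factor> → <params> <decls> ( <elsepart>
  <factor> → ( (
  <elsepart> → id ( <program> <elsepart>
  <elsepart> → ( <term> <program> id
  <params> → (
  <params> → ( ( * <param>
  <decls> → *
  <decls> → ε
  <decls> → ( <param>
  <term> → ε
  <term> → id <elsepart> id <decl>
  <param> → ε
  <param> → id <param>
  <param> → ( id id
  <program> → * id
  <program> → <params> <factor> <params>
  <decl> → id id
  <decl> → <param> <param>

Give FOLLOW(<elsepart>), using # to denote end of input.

{ #, (, id }

In <factor> → <params> <decls> ( <elsepart>: <elsepart> is at the end, add FOLLOW(<factor>) = { #, ( }.
In <elsepart> → id ( <program> <elsepart>: <elsepart> is at the end, add FOLLOW(<elsepart>) = { #, (, id }.
In <term> → id <elsepart> id <decl>: add FIRST(id <decl>) = { id }.
Union: FOLLOW(<elsepart>) = { #, (, id }.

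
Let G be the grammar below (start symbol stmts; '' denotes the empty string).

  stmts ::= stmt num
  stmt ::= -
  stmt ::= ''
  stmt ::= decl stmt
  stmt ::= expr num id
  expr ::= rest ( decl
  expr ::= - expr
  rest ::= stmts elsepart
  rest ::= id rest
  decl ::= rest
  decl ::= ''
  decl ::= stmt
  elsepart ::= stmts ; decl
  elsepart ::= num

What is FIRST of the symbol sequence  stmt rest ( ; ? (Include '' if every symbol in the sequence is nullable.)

Add FIRST(stmt)\{''} = { -, id, num }; stmt is nullable, continue.
Add FIRST(rest) = { -, id, num }; rest is not nullable, stop.

{ -, id, num }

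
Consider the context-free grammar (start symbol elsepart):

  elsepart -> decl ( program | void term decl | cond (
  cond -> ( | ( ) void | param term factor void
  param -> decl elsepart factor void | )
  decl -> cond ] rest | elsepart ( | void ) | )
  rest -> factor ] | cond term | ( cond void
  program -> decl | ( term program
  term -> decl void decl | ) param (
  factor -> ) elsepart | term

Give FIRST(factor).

factor -> ) elsepart contributes {)}.
From factor -> term: add FIRST(term) = { (, ), void }.
Union: FIRST(factor) = { (, ), void }.

{ (, ), void }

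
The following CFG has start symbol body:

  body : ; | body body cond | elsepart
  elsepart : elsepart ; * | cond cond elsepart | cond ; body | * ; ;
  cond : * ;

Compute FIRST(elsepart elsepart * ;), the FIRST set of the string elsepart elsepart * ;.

{ * }

Add FIRST(elsepart) = { * }; elsepart is not nullable, stop.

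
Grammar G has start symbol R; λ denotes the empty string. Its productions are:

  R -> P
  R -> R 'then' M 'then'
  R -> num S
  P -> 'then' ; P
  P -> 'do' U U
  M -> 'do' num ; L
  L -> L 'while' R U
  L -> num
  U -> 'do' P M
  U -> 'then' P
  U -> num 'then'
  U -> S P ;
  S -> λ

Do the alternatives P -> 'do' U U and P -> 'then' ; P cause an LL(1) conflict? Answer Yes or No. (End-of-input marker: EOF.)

No

FIRST('do' U U) = { 'do' } and FIRST('then' ; P) = { 'then' }.
The FIRST sets are disjoint and neither alternative is nullable — no conflict.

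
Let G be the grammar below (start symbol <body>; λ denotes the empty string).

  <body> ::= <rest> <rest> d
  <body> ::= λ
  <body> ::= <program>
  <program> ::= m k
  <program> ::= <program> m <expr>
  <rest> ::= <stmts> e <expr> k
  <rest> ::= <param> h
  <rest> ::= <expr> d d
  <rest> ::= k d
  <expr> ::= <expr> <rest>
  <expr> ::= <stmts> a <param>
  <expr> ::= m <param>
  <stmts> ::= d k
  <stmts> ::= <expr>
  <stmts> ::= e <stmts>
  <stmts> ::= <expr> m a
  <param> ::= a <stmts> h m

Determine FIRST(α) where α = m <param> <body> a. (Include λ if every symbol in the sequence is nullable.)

m is a terminal; add {m} and stop.

{ m }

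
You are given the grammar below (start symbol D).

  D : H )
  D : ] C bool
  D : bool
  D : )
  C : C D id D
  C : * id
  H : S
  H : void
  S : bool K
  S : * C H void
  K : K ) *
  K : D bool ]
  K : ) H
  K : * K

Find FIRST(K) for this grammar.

From K : K ) *: add FIRST(K) = { ), *, ], bool, void }.
From K : D bool ]: add FIRST(D) = { ), *, ], bool, void }.
K : ) H contributes {)}.
K : * K contributes {*}.
Union: FIRST(K) = { ), *, ], bool, void }.

{ ), *, ], bool, void }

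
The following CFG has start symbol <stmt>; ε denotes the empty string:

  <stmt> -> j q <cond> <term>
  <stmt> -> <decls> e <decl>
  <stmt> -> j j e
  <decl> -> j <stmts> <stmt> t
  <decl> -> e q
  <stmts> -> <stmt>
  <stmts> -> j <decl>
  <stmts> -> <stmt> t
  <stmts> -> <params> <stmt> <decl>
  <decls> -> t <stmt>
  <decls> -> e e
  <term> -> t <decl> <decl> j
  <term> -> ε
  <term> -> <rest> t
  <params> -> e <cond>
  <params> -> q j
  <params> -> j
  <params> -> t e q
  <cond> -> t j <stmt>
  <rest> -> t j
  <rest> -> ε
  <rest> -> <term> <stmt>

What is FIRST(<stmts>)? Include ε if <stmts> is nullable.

{ e, j, q, t }

From <stmts> -> <stmt>: add FIRST(<stmt>) = { e, j, t }.
<stmts> -> j <decl> contributes {j}.
From <stmts> -> <stmt> t: add FIRST(<stmt>) = { e, j, t }.
From <stmts> -> <params> <stmt> <decl>: add FIRST(<params>) = { e, j, q, t }.
Union: FIRST(<stmts>) = { e, j, q, t }.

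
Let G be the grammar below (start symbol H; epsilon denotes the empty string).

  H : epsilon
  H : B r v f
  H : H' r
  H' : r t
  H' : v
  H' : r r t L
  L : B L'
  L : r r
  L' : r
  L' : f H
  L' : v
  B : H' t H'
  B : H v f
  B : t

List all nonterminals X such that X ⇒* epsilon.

Directly nullable (have an epsilon-production): H.
No other nonterminal has a production whose RHS symbols are all nullable.

{ H }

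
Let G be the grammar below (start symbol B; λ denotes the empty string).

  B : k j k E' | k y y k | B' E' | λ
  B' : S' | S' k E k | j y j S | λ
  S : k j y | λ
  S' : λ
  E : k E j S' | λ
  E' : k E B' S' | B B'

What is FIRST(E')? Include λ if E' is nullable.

{ j, k, λ }

E' : k E B' S' contributes {k}.
From E' : B B': B, B' nullable, take FIRST(B) ∪ FIRST(B') = { j, k }; also λ since the whole RHS is nullable.
Union: FIRST(E') = { j, k, λ }.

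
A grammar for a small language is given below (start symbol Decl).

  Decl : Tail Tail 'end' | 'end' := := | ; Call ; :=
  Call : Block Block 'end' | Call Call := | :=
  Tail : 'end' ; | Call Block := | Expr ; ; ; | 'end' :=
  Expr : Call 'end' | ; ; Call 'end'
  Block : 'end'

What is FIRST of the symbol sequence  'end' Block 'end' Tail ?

'end' is a terminal; add {'end'} and stop.

{ 'end' }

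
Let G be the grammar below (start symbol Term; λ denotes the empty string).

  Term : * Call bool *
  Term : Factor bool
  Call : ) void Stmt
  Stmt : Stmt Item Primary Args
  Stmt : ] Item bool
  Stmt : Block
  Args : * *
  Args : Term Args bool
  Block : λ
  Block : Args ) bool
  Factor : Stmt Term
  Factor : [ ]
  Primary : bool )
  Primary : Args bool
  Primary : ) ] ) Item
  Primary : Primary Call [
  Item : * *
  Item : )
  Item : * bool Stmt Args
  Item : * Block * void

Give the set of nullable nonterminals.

{ Block, Stmt }

Directly nullable (have an λ-production): Block.
Stmt : Block with every symbol nullable, so Stmt is nullable.
No other nonterminal has a production whose RHS symbols are all nullable.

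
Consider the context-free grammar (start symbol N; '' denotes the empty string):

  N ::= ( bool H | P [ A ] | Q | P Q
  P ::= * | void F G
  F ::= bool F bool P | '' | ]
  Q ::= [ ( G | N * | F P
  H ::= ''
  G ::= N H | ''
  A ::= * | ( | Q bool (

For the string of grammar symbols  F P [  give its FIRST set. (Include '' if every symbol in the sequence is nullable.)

Add FIRST(F)\{''} = { ], bool }; F is nullable, continue.
Add FIRST(P) = { *, void }; P is not nullable, stop.

{ *, ], bool, void }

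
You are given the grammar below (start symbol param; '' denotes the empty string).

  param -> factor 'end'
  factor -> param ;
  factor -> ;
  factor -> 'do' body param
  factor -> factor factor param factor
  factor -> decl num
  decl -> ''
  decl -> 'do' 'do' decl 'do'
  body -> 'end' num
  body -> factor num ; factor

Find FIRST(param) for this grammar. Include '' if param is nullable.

{ 'do', ;, num }

From param -> factor 'end': add FIRST(factor) = { 'do', ;, num }.
Union: FIRST(param) = { 'do', ;, num }.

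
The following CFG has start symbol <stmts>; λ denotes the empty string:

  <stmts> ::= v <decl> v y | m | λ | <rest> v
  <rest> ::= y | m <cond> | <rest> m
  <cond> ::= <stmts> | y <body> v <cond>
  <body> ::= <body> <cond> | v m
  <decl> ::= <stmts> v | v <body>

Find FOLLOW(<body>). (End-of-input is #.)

In <cond> ::= y <body> v <cond>: add FIRST(v <cond>) = { v }.
In <body> ::= <body> <cond>: add FIRST(<cond>)\{λ} = { m, v, y }.
  Since <cond> is nullable, also add FOLLOW(<body>) = { m, v, y }.
In <decl> ::= v <body>: <body> is at the end, add FOLLOW(<decl>) = { v }.
Union: FOLLOW(<body>) = { m, v, y }.

{ m, v, y }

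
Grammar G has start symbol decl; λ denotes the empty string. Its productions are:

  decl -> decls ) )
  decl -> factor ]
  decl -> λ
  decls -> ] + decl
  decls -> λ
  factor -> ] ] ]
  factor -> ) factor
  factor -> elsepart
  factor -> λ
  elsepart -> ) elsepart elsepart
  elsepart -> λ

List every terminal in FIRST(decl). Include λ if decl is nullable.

{ ), ], λ }

From decl -> decls ) ): decls nullable, take FIRST(decls) ∪ {)} = { ), ] }.
From decl -> factor ]: factor nullable, take FIRST(factor) ∪ {]} = { ), ] }.
decl -> λ contributes λ.
Union: FIRST(decl) = { ), ], λ }.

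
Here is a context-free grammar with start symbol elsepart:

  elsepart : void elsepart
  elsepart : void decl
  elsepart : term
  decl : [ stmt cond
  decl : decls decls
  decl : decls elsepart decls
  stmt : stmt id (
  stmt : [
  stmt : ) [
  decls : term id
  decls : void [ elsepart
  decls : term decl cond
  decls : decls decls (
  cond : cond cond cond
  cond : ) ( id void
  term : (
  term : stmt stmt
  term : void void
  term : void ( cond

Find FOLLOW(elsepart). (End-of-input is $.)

{ $, (, ), [, void }

elsepart is the start symbol, so $ ∈ FOLLOW(elsepart).
In elsepart : void elsepart: elsepart is at the end, add FOLLOW(elsepart) = { $, (, ), [, void }.
In decl : decls elsepart decls: add FIRST(decls) = { (, ), [, void }.
In decls : void [ elsepart: elsepart is at the end, add FOLLOW(decls) = { $, (, ), [, void }.
Union: FOLLOW(elsepart) = { $, (, ), [, void }.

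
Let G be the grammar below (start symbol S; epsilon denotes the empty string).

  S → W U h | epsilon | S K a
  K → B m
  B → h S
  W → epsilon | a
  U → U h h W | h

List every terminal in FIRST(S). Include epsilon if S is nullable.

From S → W U h: W nullable, take FIRST(W) ∪ FIRST(U) = { a, h }.
S → epsilon contributes epsilon.
From S → S K a: S nullable, take FIRST(S) ∪ FIRST(K) = { a, h }.
Union: FIRST(S) = { a, h, epsilon }.

{ a, h, epsilon }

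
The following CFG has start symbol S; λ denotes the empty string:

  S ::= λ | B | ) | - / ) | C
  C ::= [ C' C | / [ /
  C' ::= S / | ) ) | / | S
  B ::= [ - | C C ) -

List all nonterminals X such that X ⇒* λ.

Directly nullable (have an λ-production): S.
C' ::= S with every symbol nullable, so C' is nullable.
No other nonterminal has a production whose RHS symbols are all nullable.

{ C', S }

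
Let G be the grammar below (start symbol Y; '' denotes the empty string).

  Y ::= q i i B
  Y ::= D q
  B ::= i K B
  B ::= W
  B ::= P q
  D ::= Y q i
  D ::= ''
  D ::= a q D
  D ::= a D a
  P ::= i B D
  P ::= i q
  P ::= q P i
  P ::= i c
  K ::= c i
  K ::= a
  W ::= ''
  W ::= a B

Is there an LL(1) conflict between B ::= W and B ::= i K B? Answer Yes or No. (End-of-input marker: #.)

FIRST(W) = { a, '' } and FIRST(i K B) = { i }.
The first alternative is nullable and FOLLOW(B) = { #, a, i, q } shares i with FIRST of the second — conflict.

Yes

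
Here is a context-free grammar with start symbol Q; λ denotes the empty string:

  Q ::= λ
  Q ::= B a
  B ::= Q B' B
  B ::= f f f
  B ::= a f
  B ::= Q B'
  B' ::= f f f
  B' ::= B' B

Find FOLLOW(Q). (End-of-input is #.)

Q is the start symbol, so # ∈ FOLLOW(Q).
In B ::= Q B' B: add FIRST(B' B) = { f }.
In B ::= Q B': add FIRST(B') = { f }.
Union: FOLLOW(Q) = { #, f }.

{ #, f }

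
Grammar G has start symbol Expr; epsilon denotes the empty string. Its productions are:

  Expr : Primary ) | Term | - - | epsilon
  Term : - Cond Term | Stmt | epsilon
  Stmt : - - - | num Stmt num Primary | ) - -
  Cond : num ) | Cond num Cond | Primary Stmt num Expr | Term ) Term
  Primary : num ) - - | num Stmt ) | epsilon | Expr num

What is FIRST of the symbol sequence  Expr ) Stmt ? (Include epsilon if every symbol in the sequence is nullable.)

{ ), -, num }

Add FIRST(Expr)\{epsilon} = { ), -, num }; Expr is nullable, continue.
) is a terminal; add {)} and stop.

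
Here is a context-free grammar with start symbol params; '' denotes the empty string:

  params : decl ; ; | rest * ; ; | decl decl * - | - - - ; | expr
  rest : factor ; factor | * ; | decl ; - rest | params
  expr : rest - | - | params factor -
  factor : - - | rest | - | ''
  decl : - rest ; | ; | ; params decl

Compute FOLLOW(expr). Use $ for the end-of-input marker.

In params : expr: expr is at the end, add FOLLOW(params) = { $, *, -, ; }.
Union: FOLLOW(expr) = { $, *, -, ; }.

{ $, *, -, ; }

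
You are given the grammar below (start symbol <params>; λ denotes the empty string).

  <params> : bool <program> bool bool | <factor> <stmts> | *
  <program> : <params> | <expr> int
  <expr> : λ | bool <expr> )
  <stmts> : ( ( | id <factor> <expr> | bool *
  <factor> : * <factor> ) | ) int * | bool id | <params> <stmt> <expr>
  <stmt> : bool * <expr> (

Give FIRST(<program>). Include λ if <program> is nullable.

{ ), *, bool, int }

From <program> : <params>: add FIRST(<params>) = { ), *, bool }.
From <program> : <expr> int: <expr> nullable, take FIRST(<expr>) ∪ {int} = { bool, int }.
Union: FIRST(<program>) = { ), *, bool, int }.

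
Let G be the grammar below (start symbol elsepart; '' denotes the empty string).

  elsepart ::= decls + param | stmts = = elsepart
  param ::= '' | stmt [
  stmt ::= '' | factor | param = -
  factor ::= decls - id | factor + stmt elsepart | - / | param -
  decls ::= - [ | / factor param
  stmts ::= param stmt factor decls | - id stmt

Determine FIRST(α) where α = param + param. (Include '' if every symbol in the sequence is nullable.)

{ +, -, /, =, [ }

Add FIRST(param)\{''} = { -, /, =, [ }; param is nullable, continue.
+ is a terminal; add {+} and stop.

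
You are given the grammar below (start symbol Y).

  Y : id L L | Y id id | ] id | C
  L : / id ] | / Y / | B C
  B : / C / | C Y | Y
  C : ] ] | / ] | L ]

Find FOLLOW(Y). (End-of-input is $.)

Y is the start symbol, so $ ∈ FOLLOW(Y).
In Y : Y id id: add FIRST(id id) = { id }.
In L : / Y /: add FIRST(/) = { / }.
In B : C Y: Y is at the end, add FOLLOW(B) = { /, ], id }.
In B : Y: Y is at the end, add FOLLOW(B) = { /, ], id }.
Union: FOLLOW(Y) = { $, /, ], id }.

{ $, /, ], id }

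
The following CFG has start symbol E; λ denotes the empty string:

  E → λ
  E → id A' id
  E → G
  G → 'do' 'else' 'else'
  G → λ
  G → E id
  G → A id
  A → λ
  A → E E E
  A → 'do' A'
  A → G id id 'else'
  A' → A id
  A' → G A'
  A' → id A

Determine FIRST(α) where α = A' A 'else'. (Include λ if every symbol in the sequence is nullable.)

{ 'do', id }

Add FIRST(A') = { 'do', id }; A' is not nullable, stop.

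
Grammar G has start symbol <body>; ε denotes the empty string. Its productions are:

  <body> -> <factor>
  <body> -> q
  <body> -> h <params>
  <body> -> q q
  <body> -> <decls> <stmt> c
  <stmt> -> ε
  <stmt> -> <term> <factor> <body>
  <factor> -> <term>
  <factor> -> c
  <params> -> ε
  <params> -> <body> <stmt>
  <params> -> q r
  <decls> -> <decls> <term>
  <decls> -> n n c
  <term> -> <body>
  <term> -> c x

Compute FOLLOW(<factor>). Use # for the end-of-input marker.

{ #, c, h, n, q }

In <body> -> <factor>: <factor> is at the end, add FOLLOW(<body>) = { #, c, h, n, q }.
In <stmt> -> <term> <factor> <body>: add FIRST(<body>) = { c, h, n, q }.
Union: FOLLOW(<factor>) = { #, c, h, n, q }.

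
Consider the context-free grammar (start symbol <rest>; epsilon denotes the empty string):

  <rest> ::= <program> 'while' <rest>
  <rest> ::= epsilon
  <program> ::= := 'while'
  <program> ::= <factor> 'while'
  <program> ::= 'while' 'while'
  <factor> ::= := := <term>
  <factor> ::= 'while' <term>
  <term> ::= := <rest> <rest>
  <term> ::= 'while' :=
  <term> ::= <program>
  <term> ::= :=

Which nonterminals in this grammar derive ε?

Directly nullable (have an epsilon-production): <rest>.
No other nonterminal has a production whose RHS symbols are all nullable.

{ <rest> }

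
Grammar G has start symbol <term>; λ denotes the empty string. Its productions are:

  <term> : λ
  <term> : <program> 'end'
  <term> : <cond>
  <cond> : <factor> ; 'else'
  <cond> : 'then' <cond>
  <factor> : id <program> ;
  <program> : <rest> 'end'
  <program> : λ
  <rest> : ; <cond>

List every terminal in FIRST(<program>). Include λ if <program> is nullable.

{ ;, λ }

From <program> : <rest> 'end': add FIRST(<rest>) = { ; }.
<program> : λ contributes λ.
Union: FIRST(<program>) = { ;, λ }.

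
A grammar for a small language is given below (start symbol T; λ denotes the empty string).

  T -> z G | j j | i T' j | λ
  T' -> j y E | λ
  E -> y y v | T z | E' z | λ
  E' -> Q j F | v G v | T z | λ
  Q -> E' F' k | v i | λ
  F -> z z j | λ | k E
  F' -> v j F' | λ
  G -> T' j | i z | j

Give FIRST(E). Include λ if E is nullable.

E -> y y v contributes {y}.
From E -> T z: T nullable, take FIRST(T) ∪ {z} = { i, j, z }.
From E -> E' z: E' nullable, take FIRST(E') ∪ {z} = { i, j, k, v, z }.
E -> λ contributes λ.
Union: FIRST(E) = { i, j, k, v, y, z, λ }.

{ i, j, k, v, y, z, λ }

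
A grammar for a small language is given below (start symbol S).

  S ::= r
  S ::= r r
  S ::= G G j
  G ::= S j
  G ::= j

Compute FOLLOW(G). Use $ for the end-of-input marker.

{ j, r }

In S ::= G G j: add FIRST(G j) = { j, r }.
In S ::= G G j: add FIRST(j) = { j }.
Union: FOLLOW(G) = { j, r }.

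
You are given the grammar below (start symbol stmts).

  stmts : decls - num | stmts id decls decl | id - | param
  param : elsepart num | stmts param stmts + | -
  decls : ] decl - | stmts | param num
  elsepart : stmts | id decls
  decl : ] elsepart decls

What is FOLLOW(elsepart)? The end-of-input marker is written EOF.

{ -, ], id, num }

In param : elsepart num: add FIRST(num) = { num }.
In decl : ] elsepart decls: add FIRST(decls) = { -, ], id }.
Union: FOLLOW(elsepart) = { -, ], id, num }.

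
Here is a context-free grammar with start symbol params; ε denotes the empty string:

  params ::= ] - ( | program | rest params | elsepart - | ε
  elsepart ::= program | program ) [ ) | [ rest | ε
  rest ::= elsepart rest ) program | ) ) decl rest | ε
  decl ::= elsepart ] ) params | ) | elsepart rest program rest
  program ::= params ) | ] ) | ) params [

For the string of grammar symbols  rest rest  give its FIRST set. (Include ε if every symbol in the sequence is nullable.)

Add FIRST(rest)\{ε} = { ), -, [, ] }; rest is nullable, continue.
Add FIRST(rest)\{ε} = { ), -, [, ] }; rest is nullable, continue.
Every symbol is nullable, so include ε.

{ ), -, [, ], ε }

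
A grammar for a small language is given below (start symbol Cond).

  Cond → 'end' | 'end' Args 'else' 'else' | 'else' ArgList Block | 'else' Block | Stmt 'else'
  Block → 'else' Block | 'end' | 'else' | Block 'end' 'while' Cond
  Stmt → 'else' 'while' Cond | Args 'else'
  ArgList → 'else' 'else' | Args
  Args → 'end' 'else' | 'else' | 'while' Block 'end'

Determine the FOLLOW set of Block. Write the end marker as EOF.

In Cond → 'else' ArgList Block: Block is at the end, add FOLLOW(Cond) = { EOF, 'else', 'end' }.
In Cond → 'else' Block: Block is at the end, add FOLLOW(Cond) = { EOF, 'else', 'end' }.
In Block → 'else' Block: Block is at the end, add FOLLOW(Block) = { EOF, 'else', 'end' }.
In Block → Block 'end' 'while' Cond: add FIRST('end' 'while' Cond) = { 'end' }.
In Args → 'while' Block 'end': add FIRST('end') = { 'end' }.
Union: FOLLOW(Block) = { EOF, 'else', 'end' }.

{ EOF, 'else', 'end' }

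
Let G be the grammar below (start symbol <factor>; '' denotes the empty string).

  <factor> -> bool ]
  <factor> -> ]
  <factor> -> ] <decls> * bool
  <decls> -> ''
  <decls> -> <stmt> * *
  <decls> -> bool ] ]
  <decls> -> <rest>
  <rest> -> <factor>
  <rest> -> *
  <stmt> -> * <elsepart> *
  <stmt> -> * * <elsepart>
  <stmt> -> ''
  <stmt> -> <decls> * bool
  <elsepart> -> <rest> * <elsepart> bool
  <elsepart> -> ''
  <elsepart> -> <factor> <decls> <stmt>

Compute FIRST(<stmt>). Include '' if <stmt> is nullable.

{ *, ], bool, '' }

<stmt> -> * <elsepart> * contributes {*}.
<stmt> -> * * <elsepart> contributes {*}.
<stmt> -> '' contributes ''.
From <stmt> -> <decls> * bool: <decls> nullable, take FIRST(<decls>) ∪ {*} = { *, ], bool }.
Union: FIRST(<stmt>) = { *, ], bool, '' }.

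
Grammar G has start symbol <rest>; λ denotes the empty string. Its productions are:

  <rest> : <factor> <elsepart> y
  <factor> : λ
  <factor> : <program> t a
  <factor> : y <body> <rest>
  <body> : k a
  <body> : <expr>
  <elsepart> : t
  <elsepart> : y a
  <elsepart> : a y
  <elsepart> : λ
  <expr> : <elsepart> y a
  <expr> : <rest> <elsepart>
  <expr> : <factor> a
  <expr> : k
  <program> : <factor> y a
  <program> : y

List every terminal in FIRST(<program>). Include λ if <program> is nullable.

From <program> : <factor> y a: <factor> nullable, take FIRST(<factor>) ∪ {y} = { y }.
<program> : y contributes {y}.
Union: FIRST(<program>) = { y }.

{ y }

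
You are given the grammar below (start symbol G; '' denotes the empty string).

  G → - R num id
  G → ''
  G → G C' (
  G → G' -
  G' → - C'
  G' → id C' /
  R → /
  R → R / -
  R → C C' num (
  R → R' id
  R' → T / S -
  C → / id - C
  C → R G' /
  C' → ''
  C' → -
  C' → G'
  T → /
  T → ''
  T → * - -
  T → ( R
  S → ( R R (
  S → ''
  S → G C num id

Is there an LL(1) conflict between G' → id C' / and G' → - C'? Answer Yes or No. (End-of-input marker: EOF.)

FIRST(id C' /) = { id } and FIRST(- C') = { - }.
The FIRST sets are disjoint and neither alternative is nullable — no conflict.

No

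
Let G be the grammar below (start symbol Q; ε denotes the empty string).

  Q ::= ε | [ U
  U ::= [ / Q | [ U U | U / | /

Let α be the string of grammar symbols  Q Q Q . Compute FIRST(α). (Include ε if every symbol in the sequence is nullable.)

{ [, ε }

Add FIRST(Q)\{ε} = { [ }; Q is nullable, continue.
Add FIRST(Q)\{ε} = { [ }; Q is nullable, continue.
Add FIRST(Q)\{ε} = { [ }; Q is nullable, continue.
Every symbol is nullable, so include ε.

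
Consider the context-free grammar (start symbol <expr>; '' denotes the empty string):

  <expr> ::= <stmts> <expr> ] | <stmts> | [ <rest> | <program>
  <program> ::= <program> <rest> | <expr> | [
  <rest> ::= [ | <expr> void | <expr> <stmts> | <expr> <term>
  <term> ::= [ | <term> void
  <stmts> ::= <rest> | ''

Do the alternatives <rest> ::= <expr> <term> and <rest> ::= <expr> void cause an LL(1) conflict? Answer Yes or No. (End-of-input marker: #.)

Yes

FIRST(<expr> <term>) = { [, ], void } and FIRST(<expr> void) = { [, ], void }.
Both contain [, so the two alternatives are not disjoint — LL(1) conflict.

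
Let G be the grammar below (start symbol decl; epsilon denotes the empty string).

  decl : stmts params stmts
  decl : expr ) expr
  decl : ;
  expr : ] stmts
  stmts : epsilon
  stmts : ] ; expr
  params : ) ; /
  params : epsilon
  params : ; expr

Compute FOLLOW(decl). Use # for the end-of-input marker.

decl is the start symbol, so # ∈ FOLLOW(decl).
Union: FOLLOW(decl) = { # }.

{ # }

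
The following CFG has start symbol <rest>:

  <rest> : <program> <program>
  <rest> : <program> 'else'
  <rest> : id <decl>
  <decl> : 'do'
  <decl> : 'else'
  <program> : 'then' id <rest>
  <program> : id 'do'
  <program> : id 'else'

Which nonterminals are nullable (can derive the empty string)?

{ } (none)

No nonterminal has an empty production or an RHS whose symbols are all nullable.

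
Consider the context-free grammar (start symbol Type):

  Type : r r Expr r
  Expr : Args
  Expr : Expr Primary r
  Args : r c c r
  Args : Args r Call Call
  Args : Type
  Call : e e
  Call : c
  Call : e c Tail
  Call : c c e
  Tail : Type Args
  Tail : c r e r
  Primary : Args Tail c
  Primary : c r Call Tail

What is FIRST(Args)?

{ r }

Args : r c c r contributes {r}.
From Args : Args r Call Call: add FIRST(Args) = { r }.
From Args : Type: add FIRST(Type) = { r }.
Union: FIRST(Args) = { r }.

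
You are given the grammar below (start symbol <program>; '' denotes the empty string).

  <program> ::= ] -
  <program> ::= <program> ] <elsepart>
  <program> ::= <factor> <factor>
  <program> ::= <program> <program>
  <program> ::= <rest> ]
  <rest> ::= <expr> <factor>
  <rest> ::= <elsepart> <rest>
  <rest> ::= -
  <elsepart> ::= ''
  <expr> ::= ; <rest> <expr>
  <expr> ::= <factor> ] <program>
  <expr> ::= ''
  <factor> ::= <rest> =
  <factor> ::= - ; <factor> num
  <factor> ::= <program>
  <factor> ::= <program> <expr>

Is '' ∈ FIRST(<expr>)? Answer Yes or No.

<expr> has an ''-production, so <expr> ⇒ ''.

Yes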